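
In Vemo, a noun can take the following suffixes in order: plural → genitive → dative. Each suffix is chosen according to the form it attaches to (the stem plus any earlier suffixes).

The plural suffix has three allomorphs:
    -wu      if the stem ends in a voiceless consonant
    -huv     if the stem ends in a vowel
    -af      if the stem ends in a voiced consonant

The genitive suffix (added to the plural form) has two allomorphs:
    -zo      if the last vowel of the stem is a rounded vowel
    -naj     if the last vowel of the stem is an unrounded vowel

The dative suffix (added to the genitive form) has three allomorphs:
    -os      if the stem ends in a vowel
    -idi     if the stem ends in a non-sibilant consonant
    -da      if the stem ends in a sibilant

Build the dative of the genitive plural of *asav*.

*asav*: final sound = /v/, a voiced consonant → -af → *asavaf*.
The plural form *asavaf* — last vowel /a/ (an unrounded vowel) → -naj → *asavafnaj*.
The genitive form *asavafnaj* — final sound /j/ (a non-sibilant consonant) → -idi → *asavafnajidi*.

asavafnajidi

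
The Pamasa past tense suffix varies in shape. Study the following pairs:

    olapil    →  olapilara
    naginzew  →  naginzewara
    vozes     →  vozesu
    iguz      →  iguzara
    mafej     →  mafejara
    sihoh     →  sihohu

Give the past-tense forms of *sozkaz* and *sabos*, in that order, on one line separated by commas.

Looking at the final consonant of each stem: -u when the stem ends in a voiceless consonant (*vozes*, *sihoh*); -ara when the stem ends in a voiced consonant (*olapil*, *naginzew*, *iguz*, *mafej*).
Since the final consonant of *sozkaz* is /z/ (voiced), it takes -ara, giving *sozkazara*.
*sabos* — final consonant /s/ (voiceless) → -u → *sabosu*.

sozkazara, sabosu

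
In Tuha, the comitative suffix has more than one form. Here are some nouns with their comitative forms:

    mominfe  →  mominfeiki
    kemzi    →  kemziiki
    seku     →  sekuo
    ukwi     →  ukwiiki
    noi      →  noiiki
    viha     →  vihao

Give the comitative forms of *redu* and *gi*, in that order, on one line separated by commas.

The suffix is conditioned by the last vowel: -iki when the last vowel of the stem is a front vowel (*mominfe*, *kemzi*, *ukwi*, *noi*); -o when the last vowel of the stem is a back vowel (*seku*, *viha*).
*redu* — last vowel /u/ (a back vowel) → -o → *reduo*.
The last vowel of *gi* is /i/, which is a front vowel, so the suffix is -iki, giving *giiki*.

reduo, giiki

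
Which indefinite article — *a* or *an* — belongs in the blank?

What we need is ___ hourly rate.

an

The indefinite article is chosen by the initial *sound* of the following word, not its spelling.
*hourly* begins with the sound /aʊ/ (silent h) — a vowel sound.
So the article is *an*: What we need is an hourly rate.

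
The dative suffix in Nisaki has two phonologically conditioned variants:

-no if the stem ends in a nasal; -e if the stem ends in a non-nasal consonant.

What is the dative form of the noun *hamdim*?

Since the final consonant of *hamdim* is /m/ (a nasal), it takes -no, giving *hamdimno*.

hamdimno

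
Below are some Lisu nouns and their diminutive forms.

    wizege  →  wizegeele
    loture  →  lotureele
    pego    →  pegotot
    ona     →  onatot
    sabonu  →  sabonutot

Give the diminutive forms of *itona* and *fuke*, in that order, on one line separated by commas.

itonatot, fukeele

The pattern is front/back vowel harmony: -ele when the last vowel of the stem is a front vowel (*wizege*, *loture*); -tot when the last vowel of the stem is a back vowel (*pego*, *ona*, *sabonu*).
Since the last vowel of *itona* is /a/ (a back vowel), it takes -tot, giving *itonatot*.
Since the last vowel of *fuke* is /e/ (a front vowel), it takes -ele, giving *fukeele*.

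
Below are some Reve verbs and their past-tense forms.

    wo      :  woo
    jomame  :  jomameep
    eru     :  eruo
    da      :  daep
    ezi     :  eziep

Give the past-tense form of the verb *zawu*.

zawuo

Looking at the last vowel of each stem: -o when the last vowel of the stem is a rounded vowel (*wo*, *eru*); -ep when the last vowel of the stem is an unrounded vowel (*jomame*, *da*, *ezi*).
*zawu* — last vowel /u/ (a rounded vowel) → -o → *zawuo*.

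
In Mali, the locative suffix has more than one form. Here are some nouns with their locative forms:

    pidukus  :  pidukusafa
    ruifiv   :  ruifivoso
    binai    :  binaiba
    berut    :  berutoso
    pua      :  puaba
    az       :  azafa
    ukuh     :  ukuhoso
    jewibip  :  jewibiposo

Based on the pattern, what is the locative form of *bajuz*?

Looking at the final sound of each stem: -afa when the stem ends in a sibilant (*pidukus*, *az*); -oso when the stem ends in a non-sibilant consonant (*ruifiv*, *berut*, *ukuh*, *jewibip*); -ba when the stem ends in a vowel (*binai*, *pua*).
*bajuz* — final sound /z/ (a sibilant) → -afa → *bajuzafa*.

bajuzafa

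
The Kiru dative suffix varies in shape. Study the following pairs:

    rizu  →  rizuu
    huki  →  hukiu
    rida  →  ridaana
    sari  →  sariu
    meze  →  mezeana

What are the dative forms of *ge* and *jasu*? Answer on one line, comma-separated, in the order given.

geana, jasuu

Looking at the last vowel of each stem: -u when the last vowel of the stem is a high vowel (*rizu*, *huki*, *sari*); -ana when the last vowel of the stem is a non-high vowel (*rida*, *meze*).
*ge*: last vowel = /e/, a non-high vowel → -ana → *geana*.
*jasu*: last vowel = /u/, a high vowel → -u → *jasuu*.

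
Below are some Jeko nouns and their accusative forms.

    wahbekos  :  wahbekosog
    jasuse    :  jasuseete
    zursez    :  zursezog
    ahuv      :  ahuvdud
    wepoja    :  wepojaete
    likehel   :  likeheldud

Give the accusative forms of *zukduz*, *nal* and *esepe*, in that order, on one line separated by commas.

The pattern is sibilance of the final sound: -og when the stem ends in a sibilant (*wahbekos*, *zursez*); -dud when the stem ends in a non-sibilant consonant (*ahuv*, *likehel*); -ete when the stem ends in a vowel (*jasuse*, *wepoja*).
*zukduz* — final sound /z/ (a sibilant) → -og → *zukduzog*.
*nal*: final sound = /l/, a non-sibilant consonant → -dud → *naldud*.
*esepe* — final sound /e/ (a vowel) → -ete → *esepeete*.

zukduzog, naldud, esepeete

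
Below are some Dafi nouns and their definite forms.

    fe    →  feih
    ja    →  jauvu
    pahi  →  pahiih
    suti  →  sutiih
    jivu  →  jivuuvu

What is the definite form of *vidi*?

The suffix is conditioned by the last vowel: -ih when the last vowel of the stem is a front vowel (*fe*, *pahi*, *suti*); -uvu when the last vowel of the stem is a back vowel (*ja*, *jivu*).
Since the last vowel of *vidi* is /i/ (a front vowel), it takes -ih, giving *vidiih*.

vidiih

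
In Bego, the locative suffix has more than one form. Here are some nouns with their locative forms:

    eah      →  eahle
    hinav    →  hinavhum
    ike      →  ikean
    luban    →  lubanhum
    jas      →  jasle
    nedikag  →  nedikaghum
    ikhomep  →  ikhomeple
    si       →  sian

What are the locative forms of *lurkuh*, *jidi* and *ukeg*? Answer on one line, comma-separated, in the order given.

lurkuhle, jidian, ukeghum

The pattern is voicing of the final sound: -le when the stem ends in a voiceless consonant (*eah*, *jas*, *ikhomep*); -hum when the stem ends in a voiced consonant (*hinav*, *luban*, *nedikag*); -an when the stem ends in a vowel (*ike*, *si*).
*lurkuh*: final sound = /h/, a voiceless consonant → -le → *lurkuhle*.
*jidi* — final sound /i/ (a vowel) → -an → *jidian*.
Since the final sound of *ukeg* is /g/ (a voiced consonant), it takes -hum, giving *ukeghum*.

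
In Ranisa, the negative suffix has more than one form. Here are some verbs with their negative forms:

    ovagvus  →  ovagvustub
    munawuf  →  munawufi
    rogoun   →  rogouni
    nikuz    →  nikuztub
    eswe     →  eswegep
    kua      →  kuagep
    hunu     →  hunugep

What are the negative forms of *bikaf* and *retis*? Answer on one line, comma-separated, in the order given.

bikafi, retistub

The pattern is sibilance of the final sound: -tub when the stem ends in a sibilant (*ovagvus*, *nikuz*); -i when the stem ends in a non-sibilant consonant (*munawuf*, *rogoun*); -gep when the stem ends in a vowel (*eswe*, *kua*, *hunu*).
*bikaf* — final sound /f/ (a non-sibilant consonant) → -i → *bikafi*.
The final sound of *retis* is /s/, which is a sibilant, so the suffix is -tub, giving *retistub*.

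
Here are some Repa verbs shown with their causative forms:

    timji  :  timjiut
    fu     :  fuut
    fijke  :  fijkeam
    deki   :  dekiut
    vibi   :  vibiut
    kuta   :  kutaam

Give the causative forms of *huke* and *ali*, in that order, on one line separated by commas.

hukeam, aliut

The alternation tracks the last vowel of the stem — -ut when the last vowel of the stem is a high vowel (*timji*, *fu*, *deki*, *vibi*); -am when the last vowel of the stem is a non-high vowel (*fijke*, *kuta*).
Since the last vowel of *huke* is /e/ (a non-high vowel), it takes -am, giving *hukeam*.
*ali* — last vowel /i/ (a high vowel) → -ut → *aliut*.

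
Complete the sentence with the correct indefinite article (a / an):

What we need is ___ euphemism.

The indefinite article is chosen by the initial *sound* of the following word, not its spelling.
*euphemism* begins with the sound /juː/ (eu pronounced /juː/) — a consonant sound.
So the article is *a*: What we need is a euphemism.

a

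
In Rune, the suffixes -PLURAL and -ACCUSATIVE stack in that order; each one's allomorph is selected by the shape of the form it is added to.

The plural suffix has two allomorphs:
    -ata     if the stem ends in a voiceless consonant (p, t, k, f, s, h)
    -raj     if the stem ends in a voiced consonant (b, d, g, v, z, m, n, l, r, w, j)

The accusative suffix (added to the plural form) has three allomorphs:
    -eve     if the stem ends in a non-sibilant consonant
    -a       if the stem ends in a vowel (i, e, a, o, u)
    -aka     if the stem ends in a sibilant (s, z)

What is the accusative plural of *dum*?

dumrajeve

Since the final consonant of *dum* is /m/ (voiced), it takes -raj, giving *dumraj*.
Since the final sound of the plural form *dumraj* is /j/ (a non-sibilant consonant), it takes -eve, giving *dumrajeve*.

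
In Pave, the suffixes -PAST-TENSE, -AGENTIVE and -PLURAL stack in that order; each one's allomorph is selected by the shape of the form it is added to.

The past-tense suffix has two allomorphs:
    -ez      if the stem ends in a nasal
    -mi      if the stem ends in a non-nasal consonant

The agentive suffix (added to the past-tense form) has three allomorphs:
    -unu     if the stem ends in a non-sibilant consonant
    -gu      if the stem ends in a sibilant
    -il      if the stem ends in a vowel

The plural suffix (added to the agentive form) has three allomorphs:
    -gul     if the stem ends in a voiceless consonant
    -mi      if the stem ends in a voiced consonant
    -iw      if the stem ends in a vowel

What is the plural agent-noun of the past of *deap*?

*deap* — final consonant /p/ (non-nasal) → -mi → *deapmi*.
The past-tense form *deapmi* — final sound /i/ (a vowel) → -il → *deapmiil*.
The agentive form *deapmiil*: final sound = /l/, a voiced consonant → -mi → *deapmiilmi*.

deapmiilmi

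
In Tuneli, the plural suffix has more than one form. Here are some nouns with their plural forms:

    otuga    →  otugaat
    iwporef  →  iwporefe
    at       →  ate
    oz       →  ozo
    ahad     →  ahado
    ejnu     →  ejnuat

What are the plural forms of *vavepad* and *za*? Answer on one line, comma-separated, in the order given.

The pattern is voicing of the final sound: -e when the stem ends in a voiceless consonant (*iwporef*, *at*); -o when the stem ends in a voiced consonant (*oz*, *ahad*); -at when the stem ends in a vowel (*otuga*, *ejnu*).
The final sound of *vavepad* is /d/, which is a voiced consonant, so the suffix is -o, giving *vavepado*.
*za*: final sound = /a/, a vowel → -at → *zaat*.

vavepado, zaat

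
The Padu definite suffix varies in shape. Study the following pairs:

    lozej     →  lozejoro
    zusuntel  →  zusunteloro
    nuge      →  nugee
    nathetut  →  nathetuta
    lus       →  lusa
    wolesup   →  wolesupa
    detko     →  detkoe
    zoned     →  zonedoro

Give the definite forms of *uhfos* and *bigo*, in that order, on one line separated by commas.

uhfosa, bigoe

The pattern is voicing of the final sound: -a when the stem ends in a voiceless consonant (*nathetut*, *lus*, *wolesup*); -oro when the stem ends in a voiced consonant (*lozej*, *zusuntel*, *zoned*); -e when the stem ends in a vowel (*nuge*, *detko*).
Since the final sound of *uhfos* is /s/ (a voiceless consonant), it takes -a, giving *uhfosa*.
Since the final sound of *bigo* is /o/ (a vowel), it takes -e, giving *bigoe*.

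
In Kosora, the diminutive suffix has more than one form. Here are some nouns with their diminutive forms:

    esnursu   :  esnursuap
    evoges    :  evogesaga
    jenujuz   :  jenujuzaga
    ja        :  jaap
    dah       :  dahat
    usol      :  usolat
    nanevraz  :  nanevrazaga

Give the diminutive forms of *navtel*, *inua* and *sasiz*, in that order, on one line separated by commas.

The alternation tracks the final sound of the stem — -aga when the stem ends in a sibilant (*evoges*, *jenujuz*, *nanevraz*); -at when the stem ends in a non-sibilant consonant (*dah*, *usol*); -ap when the stem ends in a vowel (*esnursu*, *ja*).
*navtel*: final sound = /l/, a non-sibilant consonant → -at → *navtelat*.
*inua* — final sound /a/ (a vowel) → -ap → *inuaap*.
*sasiz* — final sound /z/ (a sibilant) → -aga → *sasizaga*.

navtelat, inuaap, sasizaga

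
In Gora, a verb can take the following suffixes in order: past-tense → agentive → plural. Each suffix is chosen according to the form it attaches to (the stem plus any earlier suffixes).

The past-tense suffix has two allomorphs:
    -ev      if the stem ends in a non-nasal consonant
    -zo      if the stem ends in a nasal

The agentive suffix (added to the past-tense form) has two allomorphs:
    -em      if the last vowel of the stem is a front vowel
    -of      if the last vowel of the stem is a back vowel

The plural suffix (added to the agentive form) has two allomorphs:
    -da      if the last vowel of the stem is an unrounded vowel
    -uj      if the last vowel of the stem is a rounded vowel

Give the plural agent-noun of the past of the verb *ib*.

Since the final consonant of *ib* is /b/ (non-nasal), it takes -ev, giving *ibev*.
The past-tense form *ibev* — last vowel /e/ (a front vowel) → -em → *ibevem*.
The agentive form *ibevem*: last vowel = /e/, an unrounded vowel → -da → *ibevemda*.

ibevemda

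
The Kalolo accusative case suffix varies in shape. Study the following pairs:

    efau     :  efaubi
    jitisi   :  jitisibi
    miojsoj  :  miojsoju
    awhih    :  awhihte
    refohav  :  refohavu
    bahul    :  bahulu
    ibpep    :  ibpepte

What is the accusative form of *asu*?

asubi

Looking at the final sound of each stem: -te when the stem ends in a voiceless consonant (*awhih*, *ibpep*); -u when the stem ends in a voiced consonant (*miojsoj*, *refohav*, *bahul*); -bi when the stem ends in a vowel (*efau*, *jitisi*).
Since the final sound of *asu* is /u/ (a vowel), it takes -bi, giving *asubi*.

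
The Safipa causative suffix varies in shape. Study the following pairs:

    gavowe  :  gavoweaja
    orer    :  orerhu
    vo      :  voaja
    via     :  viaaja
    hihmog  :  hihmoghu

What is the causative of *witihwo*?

Looking at the final sound of each stem: -hu when the stem ends in a consonant (*orer*, *hihmog*); -aja when the stem ends in a vowel (*gavowe*, *vo*, *via*).
*witihwo* — final sound /o/ (a vowel) → -aja → *witihwoaja*.

witihwoaja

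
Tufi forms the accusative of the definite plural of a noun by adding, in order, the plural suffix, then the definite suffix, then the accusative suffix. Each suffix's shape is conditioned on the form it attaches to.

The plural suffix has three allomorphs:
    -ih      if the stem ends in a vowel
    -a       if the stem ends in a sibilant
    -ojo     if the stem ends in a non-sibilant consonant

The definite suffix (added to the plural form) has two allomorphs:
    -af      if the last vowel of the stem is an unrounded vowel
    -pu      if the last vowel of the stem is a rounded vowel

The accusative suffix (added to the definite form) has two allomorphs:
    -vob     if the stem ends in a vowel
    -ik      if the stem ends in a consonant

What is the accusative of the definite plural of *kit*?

*kit*: final sound = /t/, a non-sibilant consonant → -ojo → *kitojo*.
The plural form *kitojo*: last vowel = /o/, a rounded vowel → -pu → *kitojopu*.
Since the final sound of the definite form *kitojopu* is /u/ (a vowel), it takes -vob, giving *kitojopuvob*.

kitojopuvob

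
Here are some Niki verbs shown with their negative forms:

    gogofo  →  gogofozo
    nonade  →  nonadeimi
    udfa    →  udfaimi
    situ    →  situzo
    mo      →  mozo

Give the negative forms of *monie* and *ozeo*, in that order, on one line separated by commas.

monieimi, ozeozo

The pattern is rounding harmony: -zo when the last vowel of the stem is a rounded vowel (*gogofo*, *situ*, *mo*); -imi when the last vowel of the stem is an unrounded vowel (*nonade*, *udfa*).
*monie*: last vowel = /e/, an unrounded vowel → -imi → *monieimi*.
*ozeo* — last vowel /o/ (a rounded vowel) → -zo → *ozeozo*.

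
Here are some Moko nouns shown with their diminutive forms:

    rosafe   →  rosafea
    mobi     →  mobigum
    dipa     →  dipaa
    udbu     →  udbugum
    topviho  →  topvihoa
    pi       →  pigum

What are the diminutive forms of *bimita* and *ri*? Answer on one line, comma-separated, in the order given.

The pattern is height harmony: -gum when the last vowel of the stem is a high vowel (*mobi*, *udbu*, *pi*); -a when the last vowel of the stem is a non-high vowel (*rosafe*, *dipa*, *topviho*).
*bimita*: last vowel = /a/, a non-high vowel → -a → *bimitaa*.
Since the last vowel of *ri* is /i/ (a high vowel), it takes -gum, giving *rigum*.

bimitaa, rigum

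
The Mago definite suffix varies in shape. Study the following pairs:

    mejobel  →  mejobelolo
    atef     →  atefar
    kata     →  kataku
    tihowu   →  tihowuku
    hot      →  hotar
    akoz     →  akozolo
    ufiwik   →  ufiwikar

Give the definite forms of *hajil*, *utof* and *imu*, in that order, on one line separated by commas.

hajilolo, utofar, imuku

The alternation tracks the final sound of the stem — -ar when the stem ends in a voiceless consonant (*atef*, *hot*, *ufiwik*); -olo when the stem ends in a voiced consonant (*mejobel*, *akoz*); -ku when the stem ends in a vowel (*kata*, *tihowu*).
*hajil* — final sound /l/ (a voiced consonant) → -olo → *hajilolo*.
Since the final sound of *utof* is /f/ (a voiceless consonant), it takes -ar, giving *utofar*.
*imu* — final sound /u/ (a vowel) → -ku → *imuku*.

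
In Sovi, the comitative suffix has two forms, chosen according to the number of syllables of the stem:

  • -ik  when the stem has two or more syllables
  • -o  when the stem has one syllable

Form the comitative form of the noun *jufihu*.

jufihuik

*jufihu* (3 syllables) → -ik → *jufihuik*.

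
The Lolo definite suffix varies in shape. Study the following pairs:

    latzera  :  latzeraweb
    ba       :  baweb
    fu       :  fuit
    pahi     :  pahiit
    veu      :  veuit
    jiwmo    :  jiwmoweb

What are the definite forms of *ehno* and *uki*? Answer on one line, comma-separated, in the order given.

The alternation tracks the last vowel of the stem — -it when the last vowel of the stem is a high vowel (*fu*, *pahi*, *veu*); -web when the last vowel of the stem is a non-high vowel (*latzera*, *ba*, *jiwmo*).
Since the last vowel of *ehno* is /o/ (a non-high vowel), it takes -web, giving *ehnoweb*.
*uki* — last vowel /i/ (a high vowel) → -it → *ukiit*.

ehnoweb, ukiit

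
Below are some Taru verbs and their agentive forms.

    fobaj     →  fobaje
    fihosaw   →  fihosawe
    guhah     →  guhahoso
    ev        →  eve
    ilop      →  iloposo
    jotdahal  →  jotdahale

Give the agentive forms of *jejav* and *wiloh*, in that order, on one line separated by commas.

Looking at the final consonant of each stem: -oso when the stem ends in a voiceless consonant (*guhah*, *ilop*); -e when the stem ends in a voiced consonant (*fobaj*, *fihosaw*, *ev*, *jotdahal*).
*jejav*: final consonant = /v/, voiced → -e → *jejave*.
Since the final consonant of *wiloh* is /h/ (voiceless), it takes -oso, giving *wilohoso*.

jejave, wilohoso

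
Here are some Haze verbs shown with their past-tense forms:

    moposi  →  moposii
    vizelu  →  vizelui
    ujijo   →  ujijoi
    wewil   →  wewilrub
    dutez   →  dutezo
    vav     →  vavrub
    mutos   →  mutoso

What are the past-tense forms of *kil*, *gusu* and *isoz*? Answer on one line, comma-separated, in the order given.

Looking at the final sound of each stem: -o when the stem ends in a sibilant (*dutez*, *mutos*); -rub when the stem ends in a non-sibilant consonant (*wewil*, *vav*); -i when the stem ends in a vowel (*moposi*, *vizelu*, *ujijo*).
The final sound of *kil* is /l/, which is a non-sibilant consonant, so the suffix is -rub, giving *kilrub*.
Since the final sound of *gusu* is /u/ (a vowel), it takes -i, giving *gusui*.
*isoz* — final sound /z/ (a sibilant) → -o → *isozo*.

kilrub, gusui, isozo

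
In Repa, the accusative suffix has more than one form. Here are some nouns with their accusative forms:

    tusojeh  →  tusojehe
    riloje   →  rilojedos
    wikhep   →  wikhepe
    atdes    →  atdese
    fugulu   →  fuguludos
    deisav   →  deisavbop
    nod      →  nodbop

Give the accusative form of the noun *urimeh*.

urimehe

Looking at the final sound of each stem: -e when the stem ends in a voiceless consonant (*tusojeh*, *wikhep*, *atdes*); -bop when the stem ends in a voiced consonant (*deisav*, *nod*); -dos when the stem ends in a vowel (*riloje*, *fugulu*).
Since the final sound of *urimeh* is /h/ (a voiceless consonant), it takes -e, giving *urimehe*.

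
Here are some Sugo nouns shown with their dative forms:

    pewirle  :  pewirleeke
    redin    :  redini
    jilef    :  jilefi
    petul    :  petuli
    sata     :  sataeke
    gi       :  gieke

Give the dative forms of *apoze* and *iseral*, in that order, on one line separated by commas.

apozeeke, iserali

The alternation tracks the final sound of the stem — -i when the stem ends in a consonant (*redin*, *jilef*, *petul*); -eke when the stem ends in a vowel (*pewirle*, *sata*, *gi*).
Since the final sound of *apoze* is /e/ (a vowel), it takes -eke, giving *apozeeke*.
*iseral* — final sound /l/ (a consonant) → -i → *iserali*.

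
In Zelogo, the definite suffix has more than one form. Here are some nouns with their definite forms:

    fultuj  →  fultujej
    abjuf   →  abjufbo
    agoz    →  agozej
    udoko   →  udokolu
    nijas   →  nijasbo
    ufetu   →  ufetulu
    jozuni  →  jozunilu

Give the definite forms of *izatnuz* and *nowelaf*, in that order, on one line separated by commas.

izatnuzej, nowelafbo

The alternation tracks the final sound of the stem — -bo when the stem ends in a voiceless consonant (*abjuf*, *nijas*); -ej when the stem ends in a voiced consonant (*fultuj*, *agoz*); -lu when the stem ends in a vowel (*udoko*, *ufetu*, *jozuni*).
Since the final sound of *izatnuz* is /z/ (a voiced consonant), it takes -ej, giving *izatnuzej*.
*nowelaf* — final sound /f/ (a voiceless consonant) → -bo → *nowelafbo*.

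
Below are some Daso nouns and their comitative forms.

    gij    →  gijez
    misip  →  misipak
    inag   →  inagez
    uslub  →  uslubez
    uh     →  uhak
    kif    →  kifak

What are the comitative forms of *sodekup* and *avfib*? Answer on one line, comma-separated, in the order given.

sodekupak, avfibez

The alternation tracks the final consonant of the stem — -ak when the stem ends in a voiceless consonant (*misip*, *uh*, *kif*); -ez when the stem ends in a voiced consonant (*gij*, *inag*, *uslub*).
Since the final consonant of *sodekup* is /p/ (voiceless), it takes -ak, giving *sodekupak*.
The final consonant of *avfib* is /b/, which is voiced, so the suffix is -ez, giving *avfibez*.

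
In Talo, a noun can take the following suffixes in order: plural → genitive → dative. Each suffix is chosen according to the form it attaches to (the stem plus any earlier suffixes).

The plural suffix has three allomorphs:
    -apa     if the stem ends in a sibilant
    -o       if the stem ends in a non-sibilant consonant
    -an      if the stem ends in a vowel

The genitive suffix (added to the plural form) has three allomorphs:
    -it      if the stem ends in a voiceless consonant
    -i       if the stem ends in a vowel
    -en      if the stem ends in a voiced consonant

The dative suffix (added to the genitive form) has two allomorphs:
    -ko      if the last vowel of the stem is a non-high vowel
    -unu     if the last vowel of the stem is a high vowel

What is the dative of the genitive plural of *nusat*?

The final sound of *nusat* is /t/, which is a non-sibilant consonant, so the plural suffix is -o, giving *nusato*.
The plural form *nusato*: final sound = /o/, a vowel → -i → *nusatoi*.
The genitive form *nusatoi*: last vowel = /i/, a high vowel → -unu → *nusatoiunu*.

nusatoiunu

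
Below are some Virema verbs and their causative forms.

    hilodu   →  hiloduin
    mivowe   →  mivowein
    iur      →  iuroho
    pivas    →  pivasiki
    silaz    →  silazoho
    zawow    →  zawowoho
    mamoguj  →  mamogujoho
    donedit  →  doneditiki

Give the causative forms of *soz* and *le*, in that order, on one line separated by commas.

sozoho, lein

The alternation tracks the final sound of the stem — -iki when the stem ends in a voiceless consonant (*pivas*, *donedit*); -oho when the stem ends in a voiced consonant (*iur*, *silaz*, *zawow*, *mamoguj*); -in when the stem ends in a vowel (*hilodu*, *mivowe*).
*soz*: final sound = /z/, a voiced consonant → -oho → *sozoho*.
*le* — final sound /e/ (a vowel) → -in → *lein*.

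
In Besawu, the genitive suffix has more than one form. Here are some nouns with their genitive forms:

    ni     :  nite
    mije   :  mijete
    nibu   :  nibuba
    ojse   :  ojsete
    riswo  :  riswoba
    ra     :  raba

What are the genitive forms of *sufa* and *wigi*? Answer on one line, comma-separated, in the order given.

The alternation tracks the last vowel of the stem — -te when the last vowel of the stem is a front vowel (*ni*, *mije*, *ojse*); -ba when the last vowel of the stem is a back vowel (*nibu*, *riswo*, *ra*).
Since the last vowel of *sufa* is /a/ (a back vowel), it takes -ba, giving *sufaba*.
*wigi*: last vowel = /i/, a front vowel → -te → *wigite*.

sufaba, wigite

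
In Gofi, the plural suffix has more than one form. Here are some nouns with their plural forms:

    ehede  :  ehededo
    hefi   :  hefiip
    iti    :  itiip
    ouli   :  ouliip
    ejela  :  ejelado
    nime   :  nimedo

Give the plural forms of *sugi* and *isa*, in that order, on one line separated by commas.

The pattern is height harmony: -ip when the last vowel of the stem is a high vowel (*hefi*, *iti*, *ouli*); -do when the last vowel of the stem is a non-high vowel (*ehede*, *ejela*, *nime*).
*sugi*: last vowel = /i/, a high vowel → -ip → *sugiip*.
Since the last vowel of *isa* is /a/ (a non-high vowel), it takes -do, giving *isado*.

sugiip, isado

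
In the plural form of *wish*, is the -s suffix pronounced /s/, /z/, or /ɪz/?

The stem *wish* ends in a sibilant (/s, z, ʃ, ʒ, tʃ, dʒ/).
The plural suffix surfaces as /ɪz/ after sibilants, /s/ after other voiceless consonants, and /z/ after other voiced sounds.
So the plural -s on *wish* is pronounced /ɪz/.

/ɪz/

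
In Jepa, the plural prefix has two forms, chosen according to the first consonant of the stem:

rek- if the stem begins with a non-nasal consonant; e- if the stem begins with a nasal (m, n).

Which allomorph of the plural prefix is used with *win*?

rek-

*win*: first consonant = /w/, non-nasal → rek-.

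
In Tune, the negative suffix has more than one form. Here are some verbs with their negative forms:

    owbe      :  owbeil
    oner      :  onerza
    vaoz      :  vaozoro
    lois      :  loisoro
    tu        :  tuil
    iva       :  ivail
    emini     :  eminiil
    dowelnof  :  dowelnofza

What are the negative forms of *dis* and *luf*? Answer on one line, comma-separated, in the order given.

disoro, lufza

The suffix is conditioned by the final sound: -oro when the stem ends in a sibilant (*vaoz*, *lois*); -za when the stem ends in a non-sibilant consonant (*oner*, *dowelnof*); -il when the stem ends in a vowel (*owbe*, *tu*, *iva*, *emini*).
The final sound of *dis* is /s/, which is a sibilant, so the suffix is -oro, giving *disoro*.
The final sound of *luf* is /f/, which is a non-sibilant consonant, so the suffix is -za, giving *lufza*.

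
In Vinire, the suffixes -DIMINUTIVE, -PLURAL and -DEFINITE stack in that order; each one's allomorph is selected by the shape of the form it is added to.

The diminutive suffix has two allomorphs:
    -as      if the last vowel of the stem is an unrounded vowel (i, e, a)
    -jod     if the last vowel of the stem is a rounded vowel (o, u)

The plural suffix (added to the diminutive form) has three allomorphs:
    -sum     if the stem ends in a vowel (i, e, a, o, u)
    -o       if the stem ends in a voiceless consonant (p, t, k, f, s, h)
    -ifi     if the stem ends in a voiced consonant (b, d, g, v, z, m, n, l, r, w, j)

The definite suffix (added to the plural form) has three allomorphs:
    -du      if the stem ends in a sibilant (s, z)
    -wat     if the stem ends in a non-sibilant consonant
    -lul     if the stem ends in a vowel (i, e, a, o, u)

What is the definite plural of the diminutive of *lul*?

The last vowel of *lul* is /u/, which is a rounded vowel, so the diminutive suffix is -jod, giving *luljod*.
The diminutive form *luljod* — final sound /d/ (a voiced consonant) → -ifi → *luljodifi*.
Since the final sound of the plural form *luljodifi* is /i/ (a vowel), it takes -lul, giving *luljodifilul*.

luljodifilul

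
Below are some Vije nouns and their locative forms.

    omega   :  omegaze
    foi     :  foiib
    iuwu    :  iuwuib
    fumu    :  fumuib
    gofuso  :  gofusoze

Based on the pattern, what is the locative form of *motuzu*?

The pattern is height harmony: -ib when the last vowel of the stem is a high vowel (*foi*, *iuwu*, *fumu*); -ze when the last vowel of the stem is a non-high vowel (*omega*, *gofuso*).
The last vowel of *motuzu* is /u/, which is a high vowel, so the suffix is -ib, giving *motuzuib*.

motuzuib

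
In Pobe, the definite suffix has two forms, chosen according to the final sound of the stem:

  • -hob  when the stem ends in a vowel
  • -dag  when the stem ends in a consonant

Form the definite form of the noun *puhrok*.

*puhrok*: final sound = /k/, a consonant → -dag → *puhrokdag*.

puhrokdag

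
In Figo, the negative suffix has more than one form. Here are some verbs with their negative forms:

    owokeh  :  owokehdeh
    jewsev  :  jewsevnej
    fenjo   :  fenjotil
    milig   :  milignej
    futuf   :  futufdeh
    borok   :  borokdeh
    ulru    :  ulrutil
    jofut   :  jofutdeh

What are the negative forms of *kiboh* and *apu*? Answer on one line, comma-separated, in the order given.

The suffix is conditioned by the final sound: -deh when the stem ends in a voiceless consonant (*owokeh*, *futuf*, *borok*, *jofut*); -nej when the stem ends in a voiced consonant (*jewsev*, *milig*); -til when the stem ends in a vowel (*fenjo*, *ulru*).
*kiboh*: final sound = /h/, a voiceless consonant → -deh → *kibohdeh*.
Since the final sound of *apu* is /u/ (a vowel), it takes -til, giving *aputil*.

kibohdeh, aputil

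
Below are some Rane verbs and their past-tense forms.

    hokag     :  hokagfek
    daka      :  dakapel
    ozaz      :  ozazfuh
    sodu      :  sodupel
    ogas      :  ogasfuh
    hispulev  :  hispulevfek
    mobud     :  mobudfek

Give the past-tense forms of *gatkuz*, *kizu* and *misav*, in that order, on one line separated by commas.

gatkuzfuh, kizupel, misavfek

The pattern is sibilance of the final sound: -fuh when the stem ends in a sibilant (*ozaz*, *ogas*); -fek when the stem ends in a non-sibilant consonant (*hokag*, *hispulev*, *mobud*); -pel when the stem ends in a vowel (*daka*, *sodu*).
*gatkuz* — final sound /z/ (a sibilant) → -fuh → *gatkuzfuh*.
*kizu* — final sound /u/ (a vowel) → -pel → *kizupel*.
*misav* — final sound /v/ (a non-sibilant consonant) → -fek → *misavfek*.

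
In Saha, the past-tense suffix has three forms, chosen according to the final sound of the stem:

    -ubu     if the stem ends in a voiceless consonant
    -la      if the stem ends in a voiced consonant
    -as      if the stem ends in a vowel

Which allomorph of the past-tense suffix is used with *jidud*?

-la

Since the final sound of *jidud* is /d/ (a voiced consonant), it takes -la.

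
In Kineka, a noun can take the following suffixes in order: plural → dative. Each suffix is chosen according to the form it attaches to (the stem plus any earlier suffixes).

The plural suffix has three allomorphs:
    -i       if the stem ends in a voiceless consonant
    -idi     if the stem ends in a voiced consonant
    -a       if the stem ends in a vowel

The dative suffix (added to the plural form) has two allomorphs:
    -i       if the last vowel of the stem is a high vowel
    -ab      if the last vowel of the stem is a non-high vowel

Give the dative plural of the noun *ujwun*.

ujwunidii

The final sound of *ujwun* is /n/, which is a voiced consonant, so the plural suffix is -idi, giving *ujwunidi*.
The plural form *ujwunidi* — last vowel /i/ (a high vowel) → -i → *ujwunidii*.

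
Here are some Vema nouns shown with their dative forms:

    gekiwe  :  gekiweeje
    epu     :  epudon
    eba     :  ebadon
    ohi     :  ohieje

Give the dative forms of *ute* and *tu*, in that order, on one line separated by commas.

uteeje, tudon

The suffix is conditioned by the last vowel: -eje when the last vowel of the stem is a front vowel (*gekiwe*, *ohi*); -don when the last vowel of the stem is a back vowel (*epu*, *eba*).
*ute*: last vowel = /e/, a front vowel → -eje → *uteeje*.
The last vowel of *tu* is /u/, which is a back vowel, so the suffix is -don, giving *tudon*.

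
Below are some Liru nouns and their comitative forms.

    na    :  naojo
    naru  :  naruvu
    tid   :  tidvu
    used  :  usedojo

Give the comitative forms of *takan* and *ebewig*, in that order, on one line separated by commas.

takanojo, ebewigvu

The pattern is height harmony: -vu when the last vowel of the stem is a high vowel (*naru*, *tid*); -ojo when the last vowel of the stem is a non-high vowel (*na*, *used*).
*takan*: last vowel = /a/, a non-high vowel → -ojo → *takanojo*.
Since the last vowel of *ebewig* is /i/ (a high vowel), it takes -vu, giving *ebewigvu*.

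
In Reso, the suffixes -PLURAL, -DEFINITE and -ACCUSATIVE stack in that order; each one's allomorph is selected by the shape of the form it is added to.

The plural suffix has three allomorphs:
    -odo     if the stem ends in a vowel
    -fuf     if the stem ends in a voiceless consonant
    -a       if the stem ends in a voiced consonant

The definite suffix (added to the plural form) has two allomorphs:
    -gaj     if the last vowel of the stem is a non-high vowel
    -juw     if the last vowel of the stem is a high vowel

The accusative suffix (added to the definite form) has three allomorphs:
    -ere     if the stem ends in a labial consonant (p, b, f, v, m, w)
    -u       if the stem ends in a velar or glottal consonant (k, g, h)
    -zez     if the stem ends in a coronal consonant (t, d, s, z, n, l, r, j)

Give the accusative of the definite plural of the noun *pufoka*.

pufokaodogajzez

Since the final sound of *pufoka* is /a/ (a vowel), it takes -odo, giving *pufokaodo*.
Since the last vowel of the plural form *pufokaodo* is /o/ (a non-high vowel), it takes -gaj, giving *pufokaodogaj*.
Since the final consonant of the definite form *pufokaodogaj* is /j/ (coronal), it takes -zez, giving *pufokaodogajzez*.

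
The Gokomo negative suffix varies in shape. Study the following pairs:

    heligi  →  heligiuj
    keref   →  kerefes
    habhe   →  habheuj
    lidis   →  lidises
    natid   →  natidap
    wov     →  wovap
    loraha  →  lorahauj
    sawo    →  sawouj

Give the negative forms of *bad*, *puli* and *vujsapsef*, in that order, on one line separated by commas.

badap, puliuj, vujsapsefes

Looking at the final sound of each stem: -es when the stem ends in a voiceless consonant (*keref*, *lidis*); -ap when the stem ends in a voiced consonant (*natid*, *wov*); -uj when the stem ends in a vowel (*heligi*, *habhe*, *loraha*, *sawo*).
*bad*: final sound = /d/, a voiced consonant → -ap → *badap*.
*puli*: final sound = /i/, a vowel → -uj → *puliuj*.
*vujsapsef*: final sound = /f/, a voiceless consonant → -es → *vujsapsefes*.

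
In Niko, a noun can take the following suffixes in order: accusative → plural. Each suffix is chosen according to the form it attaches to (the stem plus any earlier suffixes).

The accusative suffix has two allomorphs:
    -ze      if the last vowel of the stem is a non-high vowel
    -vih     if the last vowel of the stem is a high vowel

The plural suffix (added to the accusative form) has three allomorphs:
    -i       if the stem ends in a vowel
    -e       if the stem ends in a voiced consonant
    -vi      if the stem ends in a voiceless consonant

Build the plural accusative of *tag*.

The last vowel of *tag* is /a/, which is a non-high vowel, so the accusative suffix is -ze, giving *tagze*.
The final sound of the accusative form *tagze* is /e/, which is a vowel, so the plural suffix is -i, giving *tagzei*.

tagzei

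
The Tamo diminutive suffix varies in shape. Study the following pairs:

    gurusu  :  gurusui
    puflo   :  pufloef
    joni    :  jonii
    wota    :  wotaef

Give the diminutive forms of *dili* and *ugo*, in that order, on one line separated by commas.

dilii, ugoef

The suffix is conditioned by the last vowel: -i when the last vowel of the stem is a high vowel (*gurusu*, *joni*); -ef when the last vowel of the stem is a non-high vowel (*puflo*, *wota*).
The last vowel of *dili* is /i/, which is a high vowel, so the suffix is -i, giving *dilii*.
Since the last vowel of *ugo* is /o/ (a non-high vowel), it takes -ef, giving *ugoef*.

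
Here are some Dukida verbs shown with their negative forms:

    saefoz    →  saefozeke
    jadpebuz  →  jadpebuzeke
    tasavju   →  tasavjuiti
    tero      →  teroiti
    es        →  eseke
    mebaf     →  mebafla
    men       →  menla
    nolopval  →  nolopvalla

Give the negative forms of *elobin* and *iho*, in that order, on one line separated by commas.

The suffix is conditioned by the final sound: -eke when the stem ends in a sibilant (*saefoz*, *jadpebuz*, *es*); -la when the stem ends in a non-sibilant consonant (*mebaf*, *men*, *nolopval*); -iti when the stem ends in a vowel (*tasavju*, *tero*).
The final sound of *elobin* is /n/, which is a non-sibilant consonant, so the suffix is -la, giving *elobinla*.
*iho*: final sound = /o/, a vowel → -iti → *ihoiti*.

elobinla, ihoiti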